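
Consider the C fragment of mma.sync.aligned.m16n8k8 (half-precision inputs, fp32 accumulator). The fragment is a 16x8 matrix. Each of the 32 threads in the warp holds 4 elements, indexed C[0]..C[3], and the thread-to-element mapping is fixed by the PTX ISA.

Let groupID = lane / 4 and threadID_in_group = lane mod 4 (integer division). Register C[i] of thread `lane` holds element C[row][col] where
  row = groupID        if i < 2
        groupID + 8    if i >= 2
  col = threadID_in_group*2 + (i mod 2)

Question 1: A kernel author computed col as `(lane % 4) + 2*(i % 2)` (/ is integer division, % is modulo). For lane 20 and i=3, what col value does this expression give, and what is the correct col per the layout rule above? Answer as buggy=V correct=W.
`(lane % 4) + 2*(i % 2)`[20,3]->2
lane 20: gid=5 (20/4), tid=0 (20%4)
i=3: r=5+8=13, c=0*2+1=1
col: 2 vs 1

buggy=2 correct=1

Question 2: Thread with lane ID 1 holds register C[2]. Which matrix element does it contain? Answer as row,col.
1: gid=0,tid=1
[2] (0+8,1*2+0) = (8,2)

8,2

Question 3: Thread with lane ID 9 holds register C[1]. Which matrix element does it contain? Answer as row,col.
2,3

9: grp=2,tig=1
[1] (2+0,1*2+1) = (2,3)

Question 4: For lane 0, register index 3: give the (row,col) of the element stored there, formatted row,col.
8,1

lane 0: g=0 (0/4), t=0 (0%4)
i=3: r=0+8=8, c=0*2+1=1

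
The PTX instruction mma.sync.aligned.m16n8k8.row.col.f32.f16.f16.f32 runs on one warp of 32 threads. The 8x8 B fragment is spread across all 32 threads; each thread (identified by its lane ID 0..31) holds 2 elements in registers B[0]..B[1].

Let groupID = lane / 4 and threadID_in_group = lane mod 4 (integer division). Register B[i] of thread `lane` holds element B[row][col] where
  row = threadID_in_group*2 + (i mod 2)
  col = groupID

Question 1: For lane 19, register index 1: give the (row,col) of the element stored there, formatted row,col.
7,4

lane 19->19/4=4, 19 mod 4=3
i=1  r:2·3+1->7  c:4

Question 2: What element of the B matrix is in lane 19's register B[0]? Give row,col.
6,4

lane 19: gr=4 (19/4), th=3 (19%4)
i=0: r=3*2+0=6, c=gr=4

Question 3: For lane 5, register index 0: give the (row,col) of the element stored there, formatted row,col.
5: g=1,t=1
[0] (1*2+0,1) = (2,1)

2,1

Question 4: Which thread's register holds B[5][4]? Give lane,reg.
c=4->g=4  r=5->t=2,b0=1
L=4*4+2=18  i=1=1

18,1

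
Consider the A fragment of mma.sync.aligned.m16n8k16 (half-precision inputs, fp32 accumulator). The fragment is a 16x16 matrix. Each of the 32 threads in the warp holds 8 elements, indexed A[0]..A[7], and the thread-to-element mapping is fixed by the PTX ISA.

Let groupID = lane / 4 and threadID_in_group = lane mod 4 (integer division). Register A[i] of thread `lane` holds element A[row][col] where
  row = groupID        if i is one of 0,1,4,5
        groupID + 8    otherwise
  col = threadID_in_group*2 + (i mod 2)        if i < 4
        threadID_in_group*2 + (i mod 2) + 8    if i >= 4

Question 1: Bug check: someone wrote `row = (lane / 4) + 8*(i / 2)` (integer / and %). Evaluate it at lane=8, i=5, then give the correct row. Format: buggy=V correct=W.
buggy=18 correct=2

`(lane / 4) + 8*(i / 2)`[8,5]⇒18
8: gr=2,th=0
[5] (2+0,0*2+1+8) = (2,9)
row: 18 vs 2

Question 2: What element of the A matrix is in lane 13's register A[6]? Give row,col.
11,10

L=13->g=13>>2=3, t=13&3=1
[6]->row 3+8=11  col 1·2+0+8=10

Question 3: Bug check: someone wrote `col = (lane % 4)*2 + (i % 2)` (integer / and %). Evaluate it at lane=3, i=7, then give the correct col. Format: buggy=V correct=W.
buggy=7 correct=15

`(lane % 4)*2 + (i % 2)`[3,7]->7
lane 3: gid=0 (3/4), tid=3 (3%4)
i=7: r=0+8=8, c=3*2+1+8=15
col: 7 vs 15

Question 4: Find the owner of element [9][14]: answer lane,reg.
r=9⇒gr=1,Rb=1  c=14⇒Cb=1,th=3,odd=0
L=1*4+3=7  i=1*4+1*2+0=6

7,6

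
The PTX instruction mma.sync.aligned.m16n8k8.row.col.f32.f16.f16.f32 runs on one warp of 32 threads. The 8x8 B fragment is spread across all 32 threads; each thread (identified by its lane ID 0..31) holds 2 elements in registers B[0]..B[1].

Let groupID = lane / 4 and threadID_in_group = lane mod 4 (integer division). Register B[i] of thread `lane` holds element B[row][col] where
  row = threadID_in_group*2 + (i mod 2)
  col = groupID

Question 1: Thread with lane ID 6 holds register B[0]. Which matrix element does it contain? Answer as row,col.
4,1

lane 6: g=1 (6/4), t=2 (6%4)
i=0: r=2*2+0=4, c=g=1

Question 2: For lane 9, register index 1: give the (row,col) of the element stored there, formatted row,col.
3,2

lane 9->9/4=2, 9 mod 4=1
i=1  r:2·1+1->3  c:2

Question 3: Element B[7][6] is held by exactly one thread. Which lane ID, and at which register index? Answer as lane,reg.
27,1

c:6=>grp=6  r:7=>tig=3,lo=1
L=6*4+3=27  i=1=1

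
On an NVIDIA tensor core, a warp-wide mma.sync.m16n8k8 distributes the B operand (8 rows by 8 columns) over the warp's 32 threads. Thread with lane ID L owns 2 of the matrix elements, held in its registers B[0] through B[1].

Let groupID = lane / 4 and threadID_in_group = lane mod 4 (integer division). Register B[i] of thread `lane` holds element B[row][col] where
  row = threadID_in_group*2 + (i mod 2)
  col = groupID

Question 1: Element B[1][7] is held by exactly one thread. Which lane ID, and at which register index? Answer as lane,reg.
c:7=>grp=7  r:1=>tig=0,lo=1
L=7*4+0=28  i=1=1

28,1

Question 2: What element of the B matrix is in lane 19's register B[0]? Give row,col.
6,4

lane 19->19/4=4, 19 mod 4=3
i=0  r:2·3+0->6  c:4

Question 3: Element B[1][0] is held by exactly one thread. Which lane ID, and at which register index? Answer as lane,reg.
0,1

c=0⇒gr=0  r=1⇒th=0,odd=1
L=0*4+0=0  i=1=1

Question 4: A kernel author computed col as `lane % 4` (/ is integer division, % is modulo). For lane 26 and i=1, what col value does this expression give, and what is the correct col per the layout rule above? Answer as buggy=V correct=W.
`lane % 4`[26,1]->2
26: gid=6,tid=2
[1] (2*2+1,6) = (5,6)
col: 2 vs 6

buggy=2 correct=6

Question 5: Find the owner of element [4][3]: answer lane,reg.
14,0

c=3→G=3  r=4→T=2,p=0
L=3*4+2=14  i=0=0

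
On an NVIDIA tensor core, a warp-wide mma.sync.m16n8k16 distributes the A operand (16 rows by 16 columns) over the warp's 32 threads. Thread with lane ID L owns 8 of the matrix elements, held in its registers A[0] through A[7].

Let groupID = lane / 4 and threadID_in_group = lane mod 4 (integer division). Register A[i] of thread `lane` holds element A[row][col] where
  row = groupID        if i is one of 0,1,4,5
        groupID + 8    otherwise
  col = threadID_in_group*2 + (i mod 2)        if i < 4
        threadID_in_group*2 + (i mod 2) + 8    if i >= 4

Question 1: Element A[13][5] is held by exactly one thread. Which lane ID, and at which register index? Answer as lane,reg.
22,3

r:13=>grp=5,rB=1  c:5=>cB=0,tig=2,lo=1
L=5*4+2=22  i=0*4+1*2+1=3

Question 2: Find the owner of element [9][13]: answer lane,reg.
r:9=>grp=1,rB=1  c:13=>cB=1,tig=2,lo=1
L=1*4+2=6  i=1*4+1*2+1=7

6,7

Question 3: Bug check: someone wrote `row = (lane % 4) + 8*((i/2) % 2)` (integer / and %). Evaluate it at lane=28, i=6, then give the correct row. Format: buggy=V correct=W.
buggy=8 correct=15

`(lane % 4) + 8*((i/2) % 2)`[28,6]⇒8
L=28⇒gr=28>>2=7, th=28&3=0
[6]⇒row 7+8=15  col 0·2+0+8=8
row: 8 vs 15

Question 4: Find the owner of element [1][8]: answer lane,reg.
4,4

r=1⇒gr=1,Rb=0  c=8⇒Cb=1,th=0,odd=0
L=1*4+0=4  i=1*4+0*2+0=4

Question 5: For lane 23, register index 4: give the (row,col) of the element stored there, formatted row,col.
5,14

23: g=5,t=3
[4] (5+0,3*2+0+8) = (5,14)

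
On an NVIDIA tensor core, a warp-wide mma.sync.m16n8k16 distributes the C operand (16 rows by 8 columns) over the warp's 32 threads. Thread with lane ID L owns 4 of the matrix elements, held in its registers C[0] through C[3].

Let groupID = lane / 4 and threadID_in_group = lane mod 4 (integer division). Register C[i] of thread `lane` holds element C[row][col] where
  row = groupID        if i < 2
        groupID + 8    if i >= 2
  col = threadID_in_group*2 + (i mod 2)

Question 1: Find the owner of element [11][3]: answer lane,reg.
13,3

r=11->g=3,rb=1  c=3->t=1,b0=1
L=3*4+1=13  i=1*2+1=3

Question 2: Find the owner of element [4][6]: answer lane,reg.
19,0

r: 4->gid=4,r8=0  c: 6->tid=3,i&1=0
L=4*4+3=19  i=0*2+0=0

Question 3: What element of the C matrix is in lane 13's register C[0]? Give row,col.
3,2

L=13=>grp=13>>2=3, tig=13&3=1
[0]=>row 3+0=3  col 1·2+0=2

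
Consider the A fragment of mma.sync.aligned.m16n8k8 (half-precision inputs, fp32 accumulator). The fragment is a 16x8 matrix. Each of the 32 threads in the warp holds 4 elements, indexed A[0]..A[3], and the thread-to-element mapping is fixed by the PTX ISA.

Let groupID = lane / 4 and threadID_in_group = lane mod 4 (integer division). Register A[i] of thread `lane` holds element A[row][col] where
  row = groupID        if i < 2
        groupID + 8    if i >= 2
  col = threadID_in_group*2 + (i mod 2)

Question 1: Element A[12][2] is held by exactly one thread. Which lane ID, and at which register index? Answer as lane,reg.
17,2

r=12⇒gr=4,Rb=1  c=2⇒th=1,odd=0
L=4*4+1=17  i=1*2+0=2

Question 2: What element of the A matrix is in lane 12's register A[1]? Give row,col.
lane 12: gr=3 (12/4), th=0 (12%4)
i=1: r=3+0=3, c=0*2+1=1

3,1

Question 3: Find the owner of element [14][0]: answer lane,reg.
24,2

r=14⇒gr=6,Rb=1  c=0⇒th=0,odd=0
L=6*4+0=24  i=1*2+0=2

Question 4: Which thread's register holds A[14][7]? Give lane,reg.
27,3

r:14=>grp=6,rB=1  c:7=>tig=3,lo=1
L=6*4+3=27  i=1*2+1=3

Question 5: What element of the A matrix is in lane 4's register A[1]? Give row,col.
1,1

4: gr=1,th=0
[1] (1+0,0*2+1) = (1,1)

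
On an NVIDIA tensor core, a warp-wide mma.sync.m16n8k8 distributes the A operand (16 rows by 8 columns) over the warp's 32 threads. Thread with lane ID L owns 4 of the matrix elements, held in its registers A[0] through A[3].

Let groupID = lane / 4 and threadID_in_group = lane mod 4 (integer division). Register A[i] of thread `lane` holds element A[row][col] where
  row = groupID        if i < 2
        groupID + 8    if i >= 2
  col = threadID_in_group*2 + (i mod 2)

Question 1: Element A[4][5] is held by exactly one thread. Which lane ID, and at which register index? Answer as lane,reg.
r=4->g=4,rb=0  c=5->t=2,b0=1
L=4*4+2=18  i=0*2+1=1

18,1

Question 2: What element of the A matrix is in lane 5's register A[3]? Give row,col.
9,3

lane 5⇒5/4=1, 5 mod 4=1
i=3  r:1+8⇒9  c:2·1+1⇒3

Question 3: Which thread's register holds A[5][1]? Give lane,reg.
r=5→G=5,rhi=0  c=1→T=0,p=1
L=5*4+0=20  i=0*2+1=1

20,1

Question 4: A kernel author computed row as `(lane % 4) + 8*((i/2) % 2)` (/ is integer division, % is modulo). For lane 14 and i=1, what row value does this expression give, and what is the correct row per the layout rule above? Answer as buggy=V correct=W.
buggy=2 correct=3

`(lane % 4) + 8*((i/2) % 2)`[14,1]=>2
14: grp=3,tig=2
[1] (3+0,2*2+1) = (3,5)
row: 2 vs 3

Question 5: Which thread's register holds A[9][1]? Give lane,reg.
4,3

r=9⇒gr=1,Rb=1  c=1⇒th=0,odd=1
L=1*4+0=4  i=1*2+1=3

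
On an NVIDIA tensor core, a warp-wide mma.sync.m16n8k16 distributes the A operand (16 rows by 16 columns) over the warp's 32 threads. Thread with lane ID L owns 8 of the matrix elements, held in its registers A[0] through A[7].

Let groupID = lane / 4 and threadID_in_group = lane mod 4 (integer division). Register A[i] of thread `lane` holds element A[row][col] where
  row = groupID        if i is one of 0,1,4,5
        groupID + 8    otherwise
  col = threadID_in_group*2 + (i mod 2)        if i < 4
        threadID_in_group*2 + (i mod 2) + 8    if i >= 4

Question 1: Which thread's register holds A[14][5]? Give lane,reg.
26,3

r: 14->gid=6,r8=1  c: 5->c8=0,tid=2,i&1=1
L=6*4+2=26  i=0*4+1*2+1=3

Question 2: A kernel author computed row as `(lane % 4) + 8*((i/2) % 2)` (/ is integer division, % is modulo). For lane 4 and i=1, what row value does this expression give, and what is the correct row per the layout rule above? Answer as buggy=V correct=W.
buggy=0 correct=1

`(lane % 4) + 8*((i/2) % 2)`[4,1]->0
L=4->g=4>>2=1, t=4&3=0
[1]->row 1+0=1  col 0·2+1+0=1
row: 0 vs 1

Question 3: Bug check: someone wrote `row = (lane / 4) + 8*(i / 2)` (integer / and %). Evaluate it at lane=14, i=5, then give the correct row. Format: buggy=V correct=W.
buggy=19 correct=3

`(lane / 4) + 8*(i / 2)`[14,5]→19
lane 14: G=3 (14/4), T=2 (14%4)
i=5: r=3+0=3, c=2*2+1+8=13
row: 19 vs 3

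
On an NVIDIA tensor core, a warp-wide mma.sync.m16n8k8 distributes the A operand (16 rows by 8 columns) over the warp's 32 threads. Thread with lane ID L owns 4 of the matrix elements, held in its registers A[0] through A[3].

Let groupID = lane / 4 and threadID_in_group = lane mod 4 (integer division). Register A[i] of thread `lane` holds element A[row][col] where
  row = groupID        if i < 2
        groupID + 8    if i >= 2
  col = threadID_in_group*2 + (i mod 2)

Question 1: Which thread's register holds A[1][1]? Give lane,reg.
r:1=>grp=1,rB=0  c:1=>tig=0,lo=1
L=1*4+0=4  i=0*2+1=1

4,1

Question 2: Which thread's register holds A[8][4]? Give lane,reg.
r:8=>grp=0,rB=1  c:4=>tig=2,lo=0
L=0*4+2=2  i=1*2+0=2

2,2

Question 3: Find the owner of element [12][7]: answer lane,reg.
19,3

r=12->g=4,rb=1  c=7->t=3,b0=1
L=4*4+3=19  i=1*2+1=3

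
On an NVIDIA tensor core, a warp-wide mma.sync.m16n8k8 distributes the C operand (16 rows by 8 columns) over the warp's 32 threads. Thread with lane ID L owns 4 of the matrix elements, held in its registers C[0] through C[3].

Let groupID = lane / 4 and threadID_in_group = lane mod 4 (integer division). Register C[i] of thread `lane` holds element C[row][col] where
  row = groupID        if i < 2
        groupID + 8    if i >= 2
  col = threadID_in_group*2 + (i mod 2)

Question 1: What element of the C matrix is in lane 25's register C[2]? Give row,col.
25: g=6,t=1
[2] (6+8,1*2+0) = (14,2)

14,2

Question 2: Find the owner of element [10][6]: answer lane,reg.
11,2

r=10->g=2,rb=1  c=6->t=3,b0=0
L=2*4+3=11  i=1*2+0=2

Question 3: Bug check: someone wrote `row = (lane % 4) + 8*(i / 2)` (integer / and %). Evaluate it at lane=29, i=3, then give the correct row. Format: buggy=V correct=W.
`(lane % 4) + 8*(i / 2)`[29,3]=>9
lane 29=>29/4=7, 29 mod 4=1
i=3  r:7+8=>15  c:2·1+1=>3
row: 9 vs 15

buggy=9 correct=15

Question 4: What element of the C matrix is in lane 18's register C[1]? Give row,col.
4,5

lane 18⇒18/4=4, 18 mod 4=2
i=1  r:4+0⇒4  c:2·2+1⇒5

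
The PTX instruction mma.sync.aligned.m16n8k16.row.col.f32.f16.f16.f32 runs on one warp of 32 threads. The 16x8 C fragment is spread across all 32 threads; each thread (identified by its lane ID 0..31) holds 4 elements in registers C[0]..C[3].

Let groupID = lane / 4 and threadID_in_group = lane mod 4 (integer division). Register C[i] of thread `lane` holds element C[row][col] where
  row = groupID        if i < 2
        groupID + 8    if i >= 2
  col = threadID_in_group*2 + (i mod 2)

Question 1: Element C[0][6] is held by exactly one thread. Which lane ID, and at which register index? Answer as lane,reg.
r: 0->gid=0,r8=0  c: 6->tid=3,i&1=0
L=0*4+3=3  i=0*2+0=0

3,0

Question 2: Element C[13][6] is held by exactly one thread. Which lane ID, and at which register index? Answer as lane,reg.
23,2

r=13⇒gr=5,Rb=1  c=6⇒th=3,odd=0
L=5*4+3=23  i=1*2+0=2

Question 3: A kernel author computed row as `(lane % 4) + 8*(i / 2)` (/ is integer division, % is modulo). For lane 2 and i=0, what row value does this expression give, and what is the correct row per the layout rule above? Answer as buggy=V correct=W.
buggy=2 correct=0

`(lane % 4) + 8*(i / 2)`[2,0]=>2
lane 2: grp=0 (2/4), tig=2 (2%4)
i=0: r=0+0=0, c=2*2+0=4
row: 2 vs 0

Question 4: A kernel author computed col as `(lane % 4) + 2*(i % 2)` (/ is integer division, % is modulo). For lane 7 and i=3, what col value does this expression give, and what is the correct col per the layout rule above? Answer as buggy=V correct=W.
buggy=5 correct=7

`(lane % 4) + 2*(i % 2)`[7,3]=>5
7: grp=1,tig=3
[3] (1+8,3*2+1) = (9,7)
col: 5 vs 7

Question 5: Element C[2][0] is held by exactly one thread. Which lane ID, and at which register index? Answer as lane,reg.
r=2⇒gr=2,Rb=0  c=0⇒th=0,odd=0
L=2*4+0=8  i=0*2+0=0

8,0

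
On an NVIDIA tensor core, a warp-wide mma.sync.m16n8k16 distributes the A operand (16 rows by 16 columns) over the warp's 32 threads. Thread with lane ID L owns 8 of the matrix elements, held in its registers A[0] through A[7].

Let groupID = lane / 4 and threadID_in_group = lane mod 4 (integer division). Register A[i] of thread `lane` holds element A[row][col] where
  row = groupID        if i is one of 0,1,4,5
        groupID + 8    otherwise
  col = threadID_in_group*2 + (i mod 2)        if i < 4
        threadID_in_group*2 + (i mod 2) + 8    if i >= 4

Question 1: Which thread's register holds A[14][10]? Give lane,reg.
25,6

r=14→G=6,rhi=1  c=10→chi=1,T=1,p=0
L=6*4+1=25  i=1*4+1*2+0=6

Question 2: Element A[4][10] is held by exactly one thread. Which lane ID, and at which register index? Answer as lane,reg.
r:4=>grp=4,rB=0  c:10=>cB=1,tig=1,lo=0
L=4*4+1=17  i=1*4+0*2+0=4

17,4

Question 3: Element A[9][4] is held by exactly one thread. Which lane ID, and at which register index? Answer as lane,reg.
r=9→G=1,rhi=1  c=4→chi=0,T=2,p=0
L=1*4+2=6  i=0*4+1*2+0=2

6,2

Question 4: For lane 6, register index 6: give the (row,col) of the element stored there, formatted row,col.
6: gr=1,th=2
[6] (1+8,2*2+0+8) = (9,12)

9,12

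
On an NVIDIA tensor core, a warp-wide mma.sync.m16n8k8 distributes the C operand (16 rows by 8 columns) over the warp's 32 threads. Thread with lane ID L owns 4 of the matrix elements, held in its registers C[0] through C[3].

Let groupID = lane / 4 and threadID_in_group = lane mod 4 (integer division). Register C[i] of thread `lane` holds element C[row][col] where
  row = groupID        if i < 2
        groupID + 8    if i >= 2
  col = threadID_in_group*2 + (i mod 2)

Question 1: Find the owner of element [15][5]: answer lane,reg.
30,3

r=15→G=7,rhi=1  c=5→T=2,p=1
L=7*4+2=30  i=1*2+1=3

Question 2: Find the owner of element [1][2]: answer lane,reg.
5,0

r:1=>grp=1,rB=0  c:2=>tig=1,lo=0
L=1*4+1=5  i=0*2+0=0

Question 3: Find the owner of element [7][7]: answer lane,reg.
31,1

r:7=>grp=7,rB=0  c:7=>tig=3,lo=1
L=7*4+3=31  i=0*2+1=1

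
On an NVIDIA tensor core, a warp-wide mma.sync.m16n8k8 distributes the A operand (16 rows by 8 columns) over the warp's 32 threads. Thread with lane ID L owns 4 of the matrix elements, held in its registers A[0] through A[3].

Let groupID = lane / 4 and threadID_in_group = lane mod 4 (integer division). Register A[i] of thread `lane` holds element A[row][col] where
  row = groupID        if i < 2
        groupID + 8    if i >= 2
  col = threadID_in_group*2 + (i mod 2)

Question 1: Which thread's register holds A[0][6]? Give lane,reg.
3,0

r=0->g=0,rb=0  c=6->t=3,b0=0
L=0*4+3=3  i=0*2+0=0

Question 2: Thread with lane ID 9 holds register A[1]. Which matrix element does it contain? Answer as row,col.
lane 9->9/4=2, 9 mod 4=1
i=1  r:2+0->2  c:2·1+1->3

2,3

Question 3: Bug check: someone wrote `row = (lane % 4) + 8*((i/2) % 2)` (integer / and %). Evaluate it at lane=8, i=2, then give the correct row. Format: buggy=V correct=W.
buggy=8 correct=10

`(lane % 4) + 8*((i/2) % 2)`[8,2]->8
lane 8: g=2 (8/4), t=0 (8%4)
i=2: r=2+8=10, c=0*2+0=0
row: 8 vs 10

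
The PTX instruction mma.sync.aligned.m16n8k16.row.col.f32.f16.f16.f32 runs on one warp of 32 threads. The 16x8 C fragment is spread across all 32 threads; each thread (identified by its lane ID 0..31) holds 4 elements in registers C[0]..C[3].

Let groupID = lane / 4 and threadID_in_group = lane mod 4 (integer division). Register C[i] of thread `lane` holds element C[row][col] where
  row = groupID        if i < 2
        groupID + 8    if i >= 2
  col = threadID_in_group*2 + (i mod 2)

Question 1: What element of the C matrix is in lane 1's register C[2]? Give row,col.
L=1->g=1>>2=0, t=1&3=1
[2]->row 0+8=8  col 1·2+0=2

8,2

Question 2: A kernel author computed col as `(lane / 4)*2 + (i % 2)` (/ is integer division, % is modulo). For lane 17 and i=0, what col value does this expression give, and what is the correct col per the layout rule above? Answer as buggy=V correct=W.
`(lane / 4)*2 + (i % 2)`[17,0]=>8
L=17=>grp=17>>2=4, tig=17&3=1
[0]=>row 4+0=4  col 1·2+0=2
col: 8 vs 2

buggy=8 correct=2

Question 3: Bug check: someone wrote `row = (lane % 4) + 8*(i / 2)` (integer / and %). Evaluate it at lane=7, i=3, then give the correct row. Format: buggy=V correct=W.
`(lane % 4) + 8*(i / 2)`[7,3]⇒11
lane 7⇒7/4=1, 7 mod 4=3
i=3  r:1+8⇒9  c:2·3+1⇒7
row: 11 vs 9

buggy=11 correct=9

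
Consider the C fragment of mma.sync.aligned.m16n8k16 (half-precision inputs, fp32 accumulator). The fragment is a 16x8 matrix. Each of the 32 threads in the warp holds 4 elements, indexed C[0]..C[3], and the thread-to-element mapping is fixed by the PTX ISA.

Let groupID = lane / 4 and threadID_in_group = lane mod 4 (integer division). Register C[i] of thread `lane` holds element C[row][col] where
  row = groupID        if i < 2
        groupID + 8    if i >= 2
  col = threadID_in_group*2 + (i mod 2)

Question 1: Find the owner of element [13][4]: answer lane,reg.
22,2

r=13⇒gr=5,Rb=1  c=4⇒th=2,odd=0
L=5*4+2=22  i=1*2+0=2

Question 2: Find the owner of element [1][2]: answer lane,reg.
5,0

r: 1->gid=1,r8=0  c: 2->tid=1,i&1=0
L=1*4+1=5  i=0*2+0=0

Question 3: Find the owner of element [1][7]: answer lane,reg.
7,1

r=1->g=1,rb=0  c=7->t=3,b0=1
L=1*4+3=7  i=0*2+1=1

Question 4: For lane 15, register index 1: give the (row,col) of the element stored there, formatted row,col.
15: gr=3,th=3
[1] (3+0,3*2+1) = (3,7)

3,7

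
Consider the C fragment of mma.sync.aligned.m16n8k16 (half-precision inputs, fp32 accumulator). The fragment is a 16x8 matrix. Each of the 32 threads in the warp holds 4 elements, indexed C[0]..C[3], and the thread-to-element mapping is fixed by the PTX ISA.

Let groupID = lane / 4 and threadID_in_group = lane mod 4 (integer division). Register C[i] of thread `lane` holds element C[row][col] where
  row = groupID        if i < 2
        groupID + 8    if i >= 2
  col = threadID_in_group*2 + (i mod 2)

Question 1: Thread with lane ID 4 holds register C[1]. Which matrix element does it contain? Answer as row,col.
4: grp=1,tig=0
[1] (1+0,0*2+1) = (1,1)

1,1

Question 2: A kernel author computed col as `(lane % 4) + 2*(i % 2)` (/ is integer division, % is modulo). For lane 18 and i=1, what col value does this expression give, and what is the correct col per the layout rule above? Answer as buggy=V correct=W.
buggy=4 correct=5

`(lane % 4) + 2*(i % 2)`[18,1]→4
lane 18→18/4=4, 18 mod 4=2
i=1  r:4+0→4  c:2·2+1→5
col: 4 vs 5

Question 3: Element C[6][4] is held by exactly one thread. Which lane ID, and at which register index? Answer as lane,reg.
r=6⇒gr=6,Rb=0  c=4⇒th=2,odd=0
L=6*4+2=26  i=0*2+0=0

26,0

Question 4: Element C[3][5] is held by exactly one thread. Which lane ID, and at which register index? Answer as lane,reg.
r=3⇒gr=3,Rb=0  c=5⇒th=2,odd=1
L=3*4+2=14  i=0*2+1=1

14,1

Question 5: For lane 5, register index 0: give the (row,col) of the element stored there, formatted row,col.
5: G=1,T=1
[0] (1+0,1*2+0) = (1,2)

1,2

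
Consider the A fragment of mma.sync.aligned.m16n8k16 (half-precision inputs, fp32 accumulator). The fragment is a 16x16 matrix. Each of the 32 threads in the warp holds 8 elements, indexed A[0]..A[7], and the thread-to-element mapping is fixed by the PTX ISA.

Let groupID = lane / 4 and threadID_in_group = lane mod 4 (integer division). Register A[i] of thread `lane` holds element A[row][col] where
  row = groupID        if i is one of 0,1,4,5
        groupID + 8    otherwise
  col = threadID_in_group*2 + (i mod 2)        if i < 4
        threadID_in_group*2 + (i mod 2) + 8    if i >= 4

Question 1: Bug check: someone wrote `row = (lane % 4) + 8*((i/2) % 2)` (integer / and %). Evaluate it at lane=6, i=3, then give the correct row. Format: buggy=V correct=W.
`(lane % 4) + 8*((i/2) % 2)`[6,3]->10
L=6->g=6>>2=1, t=6&3=2
[3]->row 1+8=9  col 2·2+1+0=5
row: 10 vs 9

buggy=10 correct=9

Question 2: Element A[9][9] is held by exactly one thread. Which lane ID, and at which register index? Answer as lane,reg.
r: 9->gid=1,r8=1  c: 9->c8=1,tid=0,i&1=1
L=1*4+0=4  i=1*4+1*2+1=7

4,7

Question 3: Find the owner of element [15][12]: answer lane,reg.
r=15⇒gr=7,Rb=1  c=12⇒Cb=1,th=2,odd=0
L=7*4+2=30  i=1*4+1*2+0=6

30,6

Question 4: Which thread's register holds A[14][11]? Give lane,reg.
r:14=>grp=6,rB=1  c:11=>cB=1,tig=1,lo=1
L=6*4+1=25  i=1*4+1*2+1=7

25,7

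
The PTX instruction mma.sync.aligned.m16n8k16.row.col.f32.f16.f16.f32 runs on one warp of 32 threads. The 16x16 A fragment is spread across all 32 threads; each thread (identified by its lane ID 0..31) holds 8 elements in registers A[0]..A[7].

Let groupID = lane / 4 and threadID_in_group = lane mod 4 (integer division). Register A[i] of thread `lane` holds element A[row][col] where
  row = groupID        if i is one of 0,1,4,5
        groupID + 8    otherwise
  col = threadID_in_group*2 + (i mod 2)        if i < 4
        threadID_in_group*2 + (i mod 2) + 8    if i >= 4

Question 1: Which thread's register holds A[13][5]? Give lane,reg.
r=13⇒gr=5,Rb=1  c=5⇒Cb=0,th=2,odd=1
L=5*4+2=22  i=0*4+1*2+1=3

22,3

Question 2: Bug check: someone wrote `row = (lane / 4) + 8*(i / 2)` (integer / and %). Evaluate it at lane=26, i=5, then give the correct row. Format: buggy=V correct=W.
buggy=22 correct=6

`(lane / 4) + 8*(i / 2)`[26,5]=>22
26: grp=6,tig=2
[5] (6+0,2*2+1+8) = (6,13)
row: 22 vs 6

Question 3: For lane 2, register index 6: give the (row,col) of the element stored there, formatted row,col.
8,12

L=2→G=2>>2=0, T=2&3=2
[6]→row 0+8=8  col 2·2+0+8=12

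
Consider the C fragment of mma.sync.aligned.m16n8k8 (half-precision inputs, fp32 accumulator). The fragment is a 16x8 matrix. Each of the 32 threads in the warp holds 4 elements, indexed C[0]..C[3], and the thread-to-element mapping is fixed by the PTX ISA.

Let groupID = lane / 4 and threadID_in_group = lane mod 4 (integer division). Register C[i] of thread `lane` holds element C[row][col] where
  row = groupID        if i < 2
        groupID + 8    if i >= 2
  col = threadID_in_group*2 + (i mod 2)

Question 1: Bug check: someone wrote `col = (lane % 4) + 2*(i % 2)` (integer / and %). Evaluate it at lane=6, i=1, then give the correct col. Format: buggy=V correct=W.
`(lane % 4) + 2*(i % 2)`[6,1]⇒4
lane 6⇒6/4=1, 6 mod 4=2
i=1  r:1+0⇒1  c:2·2+1⇒5
col: 4 vs 5

buggy=4 correct=5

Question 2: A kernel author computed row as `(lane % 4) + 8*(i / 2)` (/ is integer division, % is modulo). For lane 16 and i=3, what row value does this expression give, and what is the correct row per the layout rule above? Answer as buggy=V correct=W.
buggy=8 correct=12

`(lane % 4) + 8*(i / 2)`[16,3]⇒8
lane 16: gr=4 (16/4), th=0 (16%4)
i=3: r=4+8=12, c=0*2+1=1
row: 8 vs 12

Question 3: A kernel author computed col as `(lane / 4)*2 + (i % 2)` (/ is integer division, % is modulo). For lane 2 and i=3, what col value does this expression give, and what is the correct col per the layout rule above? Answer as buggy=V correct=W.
`(lane / 4)*2 + (i % 2)`[2,3]->1
lane 2: gid=0 (2/4), tid=2 (2%4)
i=3: r=0+8=8, c=2*2+1=5
col: 1 vs 5

buggy=1 correct=5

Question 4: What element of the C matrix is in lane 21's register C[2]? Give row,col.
lane 21: grp=5 (21/4), tig=1 (21%4)
i=2: r=5+8=13, c=1*2+0=2

13,2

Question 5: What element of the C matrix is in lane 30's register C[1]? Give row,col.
7,5

30: gid=7,tid=2
[1] (7+0,2*2+1) = (7,5)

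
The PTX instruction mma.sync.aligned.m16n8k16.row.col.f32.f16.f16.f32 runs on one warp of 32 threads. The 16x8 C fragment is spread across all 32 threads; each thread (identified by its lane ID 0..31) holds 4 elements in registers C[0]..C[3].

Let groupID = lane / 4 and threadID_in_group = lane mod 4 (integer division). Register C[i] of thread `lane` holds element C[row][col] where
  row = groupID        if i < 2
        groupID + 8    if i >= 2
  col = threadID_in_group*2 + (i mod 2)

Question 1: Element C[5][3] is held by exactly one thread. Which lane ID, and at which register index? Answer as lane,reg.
21,1

r:5=>grp=5,rB=0  c:3=>tig=1,lo=1
L=5*4+1=21  i=0*2+1=1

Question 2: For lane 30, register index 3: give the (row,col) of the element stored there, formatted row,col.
lane 30=>30/4=7, 30 mod 4=2
i=3  r:7+8=>15  c:2·2+1=>5

15,5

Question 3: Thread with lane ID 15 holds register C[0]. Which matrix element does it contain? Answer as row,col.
3,6

lane 15->15/4=3, 15 mod 4=3
i=0  r:3+0->3  c:2·3+0->6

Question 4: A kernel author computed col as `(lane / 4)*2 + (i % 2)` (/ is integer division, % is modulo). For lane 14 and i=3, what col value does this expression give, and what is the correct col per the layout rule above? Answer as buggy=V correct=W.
`(lane / 4)*2 + (i % 2)`[14,3]=>7
lane 14: grp=3 (14/4), tig=2 (14%4)
i=3: r=3+8=11, c=2*2+1=5
col: 7 vs 5

buggy=7 correct=5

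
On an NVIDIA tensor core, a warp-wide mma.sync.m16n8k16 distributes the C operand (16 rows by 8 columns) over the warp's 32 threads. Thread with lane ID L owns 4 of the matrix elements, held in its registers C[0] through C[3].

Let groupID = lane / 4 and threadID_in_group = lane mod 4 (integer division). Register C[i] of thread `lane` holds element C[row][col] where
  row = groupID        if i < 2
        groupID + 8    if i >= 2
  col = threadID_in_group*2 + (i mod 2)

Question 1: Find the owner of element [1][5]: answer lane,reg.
6,1

r=1→G=1,rhi=0  c=5→T=2,p=1
L=1*4+2=6  i=0*2+1=1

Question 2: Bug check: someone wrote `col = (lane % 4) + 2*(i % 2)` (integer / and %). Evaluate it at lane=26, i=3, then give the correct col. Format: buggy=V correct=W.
`(lane % 4) + 2*(i % 2)`[26,3]→4
L=26→G=26>>2=6, T=26&3=2
[3]→row 6+8=14  col 2·2+1=5
col: 4 vs 5

buggy=4 correct=5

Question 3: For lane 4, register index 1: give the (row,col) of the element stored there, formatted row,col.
1,1

L=4->gid=4>>2=1, tid=4&3=0
[1]->row 1+0=1  col 0·2+1=1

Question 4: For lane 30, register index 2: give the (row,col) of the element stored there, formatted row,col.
L=30=>grp=30>>2=7, tig=30&3=2
[2]=>row 7+8=15  col 2·2+0=4

15,4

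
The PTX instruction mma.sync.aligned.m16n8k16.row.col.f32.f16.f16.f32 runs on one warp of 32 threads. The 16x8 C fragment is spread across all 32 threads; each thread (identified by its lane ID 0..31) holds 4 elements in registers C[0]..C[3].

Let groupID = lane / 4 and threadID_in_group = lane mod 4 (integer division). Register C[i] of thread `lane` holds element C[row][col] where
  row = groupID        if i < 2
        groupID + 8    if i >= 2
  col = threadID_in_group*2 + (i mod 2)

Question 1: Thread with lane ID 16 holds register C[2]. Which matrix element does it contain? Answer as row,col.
lane 16→16/4=4, 16 mod 4=0
i=2  r:4+8→12  c:2·0+0→0

12,0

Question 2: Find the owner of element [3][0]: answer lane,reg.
12,0

r=3→G=3,rhi=0  c=0→T=0,p=0
L=3*4+0=12  i=0*2+0=0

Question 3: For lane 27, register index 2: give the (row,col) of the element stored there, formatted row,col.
14,6

27: G=6,T=3
[2] (6+8,3*2+0) = (14,6)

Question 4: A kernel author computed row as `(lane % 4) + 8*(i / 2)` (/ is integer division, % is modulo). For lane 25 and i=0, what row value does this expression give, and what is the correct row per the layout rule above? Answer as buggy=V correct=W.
`(lane % 4) + 8*(i / 2)`[25,0]→1
25: G=6,T=1
[0] (6+0,1*2+0) = (6,2)
row: 1 vs 6

buggy=1 correct=6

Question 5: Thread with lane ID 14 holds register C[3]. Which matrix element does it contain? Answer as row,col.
11,5

lane 14: G=3 (14/4), T=2 (14%4)
i=3: r=3+8=11, c=2*2+1=5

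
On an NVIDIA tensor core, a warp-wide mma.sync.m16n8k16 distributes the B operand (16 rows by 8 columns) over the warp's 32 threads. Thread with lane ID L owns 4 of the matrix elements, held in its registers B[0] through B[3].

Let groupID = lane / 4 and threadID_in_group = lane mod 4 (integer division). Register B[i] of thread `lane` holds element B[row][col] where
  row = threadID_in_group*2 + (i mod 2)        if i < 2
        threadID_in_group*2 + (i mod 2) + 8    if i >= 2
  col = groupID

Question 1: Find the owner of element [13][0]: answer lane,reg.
2,3

c=0⇒gr=0  r=13⇒Rb=1,th=2,odd=1
L=0*4+2=2  i=1*2+1=3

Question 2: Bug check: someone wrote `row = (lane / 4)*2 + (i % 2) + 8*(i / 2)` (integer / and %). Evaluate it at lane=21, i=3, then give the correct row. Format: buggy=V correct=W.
buggy=19 correct=11

`(lane / 4)*2 + (i % 2) + 8*(i / 2)`[21,3]→19
21: G=5,T=1
[3] (1*2+1+8,5) = (11,5)
row: 19 vs 11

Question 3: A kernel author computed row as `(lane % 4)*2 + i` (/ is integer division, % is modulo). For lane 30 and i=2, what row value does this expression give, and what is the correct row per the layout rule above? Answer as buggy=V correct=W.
buggy=6 correct=12

`(lane % 4)*2 + i`[30,2]->6
30: g=7,t=2
[2] (2*2+0+8,7) = (12,7)
row: 6 vs 12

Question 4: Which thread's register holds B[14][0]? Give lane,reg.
3,2

c=0⇒gr=0  r=14⇒Rb=1,th=3,odd=0
L=0*4+3=3  i=1*2+0=2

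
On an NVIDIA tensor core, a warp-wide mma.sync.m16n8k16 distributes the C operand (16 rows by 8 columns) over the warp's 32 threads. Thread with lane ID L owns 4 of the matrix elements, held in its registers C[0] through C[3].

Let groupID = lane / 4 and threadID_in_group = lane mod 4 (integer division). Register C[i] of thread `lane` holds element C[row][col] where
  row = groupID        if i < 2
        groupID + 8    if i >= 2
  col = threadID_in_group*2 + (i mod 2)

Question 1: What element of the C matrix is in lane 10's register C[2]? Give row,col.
10,4

lane 10: g=2 (10/4), t=2 (10%4)
i=2: r=2+8=10, c=2*2+0=4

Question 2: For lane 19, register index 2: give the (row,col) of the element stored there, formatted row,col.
L=19⇒gr=19>>2=4, th=19&3=3
[2]⇒row 4+8=12  col 3·2+0=6

12,6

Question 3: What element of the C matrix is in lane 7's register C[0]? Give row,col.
1,6

L=7->g=7>>2=1, t=7&3=3
[0]->row 1+0=1  col 3·2+0=6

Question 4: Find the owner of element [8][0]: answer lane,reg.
r: 8->gid=0,r8=1  c: 0->tid=0,i&1=0
L=0*4+0=0  i=1*2+0=2

0,2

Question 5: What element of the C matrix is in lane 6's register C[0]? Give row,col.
1,4

lane 6->6/4=1, 6 mod 4=2
i=0  r:1+0->1  c:2·2+0->4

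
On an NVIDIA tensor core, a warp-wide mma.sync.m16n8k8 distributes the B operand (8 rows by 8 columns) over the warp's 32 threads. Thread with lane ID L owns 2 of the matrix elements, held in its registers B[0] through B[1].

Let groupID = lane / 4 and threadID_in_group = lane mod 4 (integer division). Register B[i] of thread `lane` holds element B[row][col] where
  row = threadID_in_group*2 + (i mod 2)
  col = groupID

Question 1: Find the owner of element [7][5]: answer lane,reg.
23,1

c=5→G=5  r=7→T=3,p=1
L=5*4+3=23  i=1=1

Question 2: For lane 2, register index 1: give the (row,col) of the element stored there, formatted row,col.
L=2->g=2>>2=0, t=2&3=2
[1]->row 2·2+1=5  col g=0

5,0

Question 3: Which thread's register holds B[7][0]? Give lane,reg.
c=0⇒gr=0  r=7⇒th=3,odd=1
L=0*4+3=3  i=1=1

3,1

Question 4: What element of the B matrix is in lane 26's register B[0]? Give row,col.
lane 26→26/4=6, 26 mod 4=2
i=0  r:2·2+0→4  c:6

4,6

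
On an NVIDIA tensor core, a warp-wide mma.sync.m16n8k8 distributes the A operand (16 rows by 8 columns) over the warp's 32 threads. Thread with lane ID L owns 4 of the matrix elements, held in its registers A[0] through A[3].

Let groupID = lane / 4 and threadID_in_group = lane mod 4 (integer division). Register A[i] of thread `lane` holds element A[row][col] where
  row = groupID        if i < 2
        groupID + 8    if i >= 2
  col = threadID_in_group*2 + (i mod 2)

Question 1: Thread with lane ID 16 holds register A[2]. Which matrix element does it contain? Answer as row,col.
lane 16->16/4=4, 16 mod 4=0
i=2  r:4+8->12  c:2·0+0->0

12,0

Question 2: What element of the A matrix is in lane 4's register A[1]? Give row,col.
L=4->g=4>>2=1, t=4&3=0
[1]->row 1+0=1  col 0·2+1=1

1,1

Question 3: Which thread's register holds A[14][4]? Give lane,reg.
26,2

r=14→G=6,rhi=1  c=4→T=2,p=0
L=6*4+2=26  i=1*2+0=2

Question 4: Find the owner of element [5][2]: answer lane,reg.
r:5=>grp=5,rB=0  c:2=>tig=1,lo=0
L=5*4+1=21  i=0*2+0=0

21,0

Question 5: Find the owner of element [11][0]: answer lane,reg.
12,2

r:11=>grp=3,rB=1  c:0=>tig=0,lo=0
L=3*4+0=12  i=1*2+0=2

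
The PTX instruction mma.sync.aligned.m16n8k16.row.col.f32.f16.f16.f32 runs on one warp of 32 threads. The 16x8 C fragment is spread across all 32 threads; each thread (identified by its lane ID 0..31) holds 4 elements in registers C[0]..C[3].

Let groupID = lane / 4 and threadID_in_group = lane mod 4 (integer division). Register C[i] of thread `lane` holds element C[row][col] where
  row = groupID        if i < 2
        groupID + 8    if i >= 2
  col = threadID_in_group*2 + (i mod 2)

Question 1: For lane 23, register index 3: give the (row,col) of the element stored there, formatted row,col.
13,7

lane 23→23/4=5, 23 mod 4=3
i=3  r:5+8→13  c:2·3+1→7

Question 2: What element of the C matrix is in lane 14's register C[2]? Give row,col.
lane 14=>14/4=3, 14 mod 4=2
i=2  r:3+8=>11  c:2·2+0=>4

11,4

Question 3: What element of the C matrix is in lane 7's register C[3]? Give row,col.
9,7

lane 7->7/4=1, 7 mod 4=3
i=3  r:1+8->9  c:2·3+1->7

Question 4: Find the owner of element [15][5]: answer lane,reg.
30,3

r=15⇒gr=7,Rb=1  c=5⇒th=2,odd=1
L=7*4+2=30  i=1*2+1=3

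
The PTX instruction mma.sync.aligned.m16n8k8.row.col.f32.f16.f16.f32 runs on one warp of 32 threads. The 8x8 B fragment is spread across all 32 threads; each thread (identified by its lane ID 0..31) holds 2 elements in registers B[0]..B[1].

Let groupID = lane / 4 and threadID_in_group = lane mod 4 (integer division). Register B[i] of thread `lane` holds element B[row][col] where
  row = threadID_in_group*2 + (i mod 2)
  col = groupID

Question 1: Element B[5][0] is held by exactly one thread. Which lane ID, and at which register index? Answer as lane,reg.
c: 0->gid=0  r: 5->tid=2,i&1=1
L=0*4+2=2  i=1=1

2,1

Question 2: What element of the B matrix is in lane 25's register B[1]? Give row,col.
25: gr=6,th=1
[1] (1*2+1,6) = (3,6)

3,6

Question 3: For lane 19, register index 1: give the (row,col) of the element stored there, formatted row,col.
7,4

lane 19: g=4 (19/4), t=3 (19%4)
i=1: r=3*2+1=7, c=g=4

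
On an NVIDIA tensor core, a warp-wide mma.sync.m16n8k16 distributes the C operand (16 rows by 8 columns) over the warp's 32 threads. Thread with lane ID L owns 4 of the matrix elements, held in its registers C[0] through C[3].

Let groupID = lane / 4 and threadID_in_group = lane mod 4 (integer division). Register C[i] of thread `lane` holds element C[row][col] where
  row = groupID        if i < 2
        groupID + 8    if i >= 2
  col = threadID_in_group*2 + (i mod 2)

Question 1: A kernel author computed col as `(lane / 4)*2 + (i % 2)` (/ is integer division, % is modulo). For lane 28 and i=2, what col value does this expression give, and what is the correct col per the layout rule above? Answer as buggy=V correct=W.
buggy=14 correct=0

`(lane / 4)*2 + (i % 2)`[28,2]->14
L=28->g=28>>2=7, t=28&3=0
[2]->row 7+8=15  col 0·2+0=0
col: 14 vs 0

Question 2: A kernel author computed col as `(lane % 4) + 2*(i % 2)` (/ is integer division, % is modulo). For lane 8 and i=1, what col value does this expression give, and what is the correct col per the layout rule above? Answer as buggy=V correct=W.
buggy=2 correct=1

`(lane % 4) + 2*(i % 2)`[8,1]⇒2
lane 8: gr=2 (8/4), th=0 (8%4)
i=1: r=2+0=2, c=0*2+1=1
col: 2 vs 1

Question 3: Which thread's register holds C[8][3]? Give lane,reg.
1,3

r: 8->gid=0,r8=1  c: 3->tid=1,i&1=1
L=0*4+1=1  i=1*2+1=3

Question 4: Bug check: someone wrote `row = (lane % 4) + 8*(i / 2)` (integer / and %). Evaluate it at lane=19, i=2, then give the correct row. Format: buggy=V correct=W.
buggy=11 correct=12

`(lane % 4) + 8*(i / 2)`[19,2]->11
lane 19->19/4=4, 19 mod 4=3
i=2  r:4+8->12  c:2·3+0->6
row: 11 vs 12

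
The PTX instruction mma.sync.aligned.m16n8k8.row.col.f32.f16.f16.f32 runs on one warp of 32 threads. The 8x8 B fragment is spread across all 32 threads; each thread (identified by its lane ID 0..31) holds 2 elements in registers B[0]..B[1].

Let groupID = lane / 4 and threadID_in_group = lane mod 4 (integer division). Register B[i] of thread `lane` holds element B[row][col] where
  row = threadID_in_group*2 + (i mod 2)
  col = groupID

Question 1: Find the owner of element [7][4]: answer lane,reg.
19,1

c=4->g=4  r=7->t=3,b0=1
L=4*4+3=19  i=1=1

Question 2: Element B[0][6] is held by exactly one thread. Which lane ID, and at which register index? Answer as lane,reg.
c=6->g=6  r=0->t=0,b0=0
L=6*4+0=24  i=0=0

24,0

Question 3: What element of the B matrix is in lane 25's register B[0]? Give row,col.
L=25→G=25>>2=6, T=25&3=1
[0]→row 1·2+0=2  col G=6

2,6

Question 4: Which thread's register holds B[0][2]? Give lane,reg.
c:2=>grp=2  r:0=>tig=0,lo=0
L=2*4+0=8  i=0=0

8,0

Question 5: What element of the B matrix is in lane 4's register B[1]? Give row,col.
lane 4: G=1 (4/4), T=0 (4%4)
i=1: r=0*2+1=1, c=G=1

1,1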